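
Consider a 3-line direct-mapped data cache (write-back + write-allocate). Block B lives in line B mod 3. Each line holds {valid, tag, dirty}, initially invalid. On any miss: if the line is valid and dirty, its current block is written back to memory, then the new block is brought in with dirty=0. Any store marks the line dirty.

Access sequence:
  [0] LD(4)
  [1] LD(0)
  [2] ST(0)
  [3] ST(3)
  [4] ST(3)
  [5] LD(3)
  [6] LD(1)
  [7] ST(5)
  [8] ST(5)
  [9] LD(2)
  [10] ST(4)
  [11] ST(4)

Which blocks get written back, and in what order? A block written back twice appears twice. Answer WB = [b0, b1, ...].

0: R B4 -> L1 miss  d=-]
1: R B0 -> L0 miss  d=-]
2: W B0 -> L0 hit  d=D]
3: W B3 -> L0 miss wb->B0  d=D]
4: W B3 -> L0 hit  d=D]
5: R B3 -> L0 hit  d=D]
6: R B1 -> L1 miss  d=-]
7: W B5 -> L2 miss  d=D]
8: W B5 -> L2 hit  d=D]
9: R B2 -> L2 miss wb->B5  d=-]
10: W B4 -> L1 miss  d=D]
11: W B4 -> L1 hit  d=D]

WB = [0, 5]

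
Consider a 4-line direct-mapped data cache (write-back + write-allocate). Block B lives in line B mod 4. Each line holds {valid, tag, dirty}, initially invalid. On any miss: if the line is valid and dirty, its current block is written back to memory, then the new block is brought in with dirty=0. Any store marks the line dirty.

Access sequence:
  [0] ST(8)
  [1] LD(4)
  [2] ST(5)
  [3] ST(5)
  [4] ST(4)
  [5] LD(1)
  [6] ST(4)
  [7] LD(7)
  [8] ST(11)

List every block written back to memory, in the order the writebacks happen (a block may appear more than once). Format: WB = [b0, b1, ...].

WB = [8, 5]

  0 | W B8 → L0 miss [D]
  1 | R B4 → L0 miss wb→B8 [-]
  2 | W B5 → L1 miss [D]
  3 | W B5 → L1 hit [D]
  4 | W B4 → L0 hit [D]
  5 | R B1 → L1 miss wb→B5 [-]
  6 | W B4 → L0 hit [D]
  7 | R B7 → L3 miss [-]
  8 | W B11 → L3 miss [D]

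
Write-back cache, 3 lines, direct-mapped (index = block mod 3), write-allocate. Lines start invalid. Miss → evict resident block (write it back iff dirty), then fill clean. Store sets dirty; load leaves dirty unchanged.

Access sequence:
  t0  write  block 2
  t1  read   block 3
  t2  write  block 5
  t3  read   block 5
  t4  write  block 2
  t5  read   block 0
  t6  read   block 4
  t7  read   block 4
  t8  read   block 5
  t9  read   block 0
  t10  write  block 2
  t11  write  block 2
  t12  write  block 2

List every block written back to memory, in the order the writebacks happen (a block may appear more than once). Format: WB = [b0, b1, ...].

WB = [2, 5, 2]

0: W B2 -> L2 miss  d=D]
1: R B3 -> L0 miss  d=-]
2: W B5 -> L2 miss wb->B2  d=D]
3: R B5 -> L2 hit  d=D]
4: W B2 -> L2 miss wb->B5  d=D]
5: R B0 -> L0 miss  d=-]
6: R B4 -> L1 miss  d=-]
7: R B4 -> L1 hit  d=-]
8: R B5 -> L2 miss wb->B2  d=-]
9: R B0 -> L0 hit  d=-]
10: W B2 -> L2 miss  d=D]
11: W B2 -> L2 hit  d=D]
12: W B2 -> L2 hit  d=D]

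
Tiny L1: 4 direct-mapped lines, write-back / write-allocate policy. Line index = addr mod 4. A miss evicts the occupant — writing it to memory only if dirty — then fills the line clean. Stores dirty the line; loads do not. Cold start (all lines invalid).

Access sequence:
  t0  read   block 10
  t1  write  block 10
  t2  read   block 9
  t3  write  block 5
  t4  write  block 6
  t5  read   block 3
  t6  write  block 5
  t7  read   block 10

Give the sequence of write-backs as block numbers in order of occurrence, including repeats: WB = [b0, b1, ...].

WB = [10, 6]

0: R B10 → L2 miss [-]
1: W B10 → L2 hit [D]
2: R B9 → L1 miss [-]
3: W B5 → L1 miss [D]
4: W B6 → L2 miss wb→B10 [D]
5: R B3 → L3 miss [-]
6: W B5 → L1 hit [D]
7: R B10 → L2 miss wb→B6 [-]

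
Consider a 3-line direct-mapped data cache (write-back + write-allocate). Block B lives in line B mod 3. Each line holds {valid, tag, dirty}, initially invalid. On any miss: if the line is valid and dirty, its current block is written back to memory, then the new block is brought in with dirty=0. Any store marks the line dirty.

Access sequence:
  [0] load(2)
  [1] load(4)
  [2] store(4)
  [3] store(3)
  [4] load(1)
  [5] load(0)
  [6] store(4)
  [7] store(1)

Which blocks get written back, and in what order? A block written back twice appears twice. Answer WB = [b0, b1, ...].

  0 | R B2 → L2 miss [-]
  1 | R B4 → L1 miss [-]
  2 | W B4 → L1 hit [D]
  3 | W B3 → L0 miss [D]
  4 | R B1 → L1 miss wb→B4 [-]
  5 | R B0 → L0 miss wb→B3 [-]
  6 | W B4 → L1 miss [D]
  7 | W B1 → L1 miss wb→B4 [D]

WB = [4, 3, 4]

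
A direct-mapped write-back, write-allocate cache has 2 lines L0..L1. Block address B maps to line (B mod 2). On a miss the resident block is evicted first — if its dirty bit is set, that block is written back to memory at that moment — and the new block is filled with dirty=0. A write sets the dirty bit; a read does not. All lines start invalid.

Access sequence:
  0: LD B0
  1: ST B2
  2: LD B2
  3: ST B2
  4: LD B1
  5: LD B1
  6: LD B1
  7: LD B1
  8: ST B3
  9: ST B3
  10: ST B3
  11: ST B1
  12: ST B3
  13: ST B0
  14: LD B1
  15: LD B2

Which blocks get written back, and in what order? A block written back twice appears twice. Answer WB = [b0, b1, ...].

WB = [3, 1, 2, 3, 0]

0: R B0 → L0 miss [-]
1: W B2 → L0 miss [D]
2: R B2 → L0 hit [D]
3: W B2 → L0 hit [D]
4: R B1 → L1 miss [-]
5: R B1 → L1 hit [-]
6: R B1 → L1 hit [-]
7: R B1 → L1 hit [-]
8: W B3 → L1 miss [D]
9: W B3 → L1 hit [D]
10: W B3 → L1 hit [D]
11: W B1 → L1 miss wb→B3 [D]
12: W B3 → L1 miss wb→B1 [D]
13: W B0 → L0 miss wb→B2 [D]
14: R B1 → L1 miss wb→B3 [-]
15: R B2 → L0 miss wb→B0 [-]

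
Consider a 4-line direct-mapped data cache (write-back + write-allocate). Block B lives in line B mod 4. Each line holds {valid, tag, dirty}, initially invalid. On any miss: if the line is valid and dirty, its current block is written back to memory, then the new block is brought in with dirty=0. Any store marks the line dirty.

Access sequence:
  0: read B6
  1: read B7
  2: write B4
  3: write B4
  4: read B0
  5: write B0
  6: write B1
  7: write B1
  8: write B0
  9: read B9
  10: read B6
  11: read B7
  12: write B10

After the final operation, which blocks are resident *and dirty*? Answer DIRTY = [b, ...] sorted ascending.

  0 | R B6 → L2 miss [-]
  1 | R B7 → L3 miss [-]
  2 | W B4 → L0 miss [D]
  3 | W B4 → L0 hit [D]
  4 | R B0 → L0 miss wb→B4 [-]
  5 | W B0 → L0 hit [D]
  6 | W B1 → L1 miss [D]
  7 | W B1 → L1 hit [D]
  8 | W B0 → L0 hit [D]
  9 | R B9 → L1 miss wb→B1 [-]
  10 | R B6 → L2 hit [-]
  11 | R B7 → L3 hit [-]
  12 | W B10 → L2 miss [D]

DIRTY = [0, 10]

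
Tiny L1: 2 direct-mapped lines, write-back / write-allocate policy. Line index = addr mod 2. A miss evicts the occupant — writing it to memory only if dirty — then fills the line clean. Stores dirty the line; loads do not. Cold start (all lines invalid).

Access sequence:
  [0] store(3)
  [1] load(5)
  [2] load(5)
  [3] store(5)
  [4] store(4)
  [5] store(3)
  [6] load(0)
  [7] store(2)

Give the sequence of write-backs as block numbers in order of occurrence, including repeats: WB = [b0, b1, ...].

0: W B3 -> L1 miss  d=D]
1: R B5 -> L1 miss wb->B3  d=-]
2: R B5 -> L1 hit  d=-]
3: W B5 -> L1 hit  d=D]
4: W B4 -> L0 miss  d=D]
5: W B3 -> L1 miss wb->B5  d=D]
6: R B0 -> L0 miss wb->B4  d=-]
7: W B2 -> L0 miss  d=D]

WB = [3, 5, 4]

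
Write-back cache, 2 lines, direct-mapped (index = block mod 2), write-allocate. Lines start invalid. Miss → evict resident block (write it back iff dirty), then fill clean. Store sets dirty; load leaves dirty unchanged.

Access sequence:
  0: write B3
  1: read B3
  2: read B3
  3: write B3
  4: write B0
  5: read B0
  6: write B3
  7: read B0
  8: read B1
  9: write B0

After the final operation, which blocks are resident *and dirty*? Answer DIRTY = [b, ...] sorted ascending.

DIRTY = [0]

0: W B3 -> L1 miss  d=D]
1: R B3 -> L1 hit  d=D]
2: R B3 -> L1 hit  d=D]
3: W B3 -> L1 hit  d=D]
4: W B0 -> L0 miss  d=D]
5: R B0 -> L0 hit  d=D]
6: W B3 -> L1 hit  d=D]
7: R B0 -> L0 hit  d=D]
8: R B1 -> L1 miss wb->B3  d=-]
9: W B0 -> L0 hit  d=D]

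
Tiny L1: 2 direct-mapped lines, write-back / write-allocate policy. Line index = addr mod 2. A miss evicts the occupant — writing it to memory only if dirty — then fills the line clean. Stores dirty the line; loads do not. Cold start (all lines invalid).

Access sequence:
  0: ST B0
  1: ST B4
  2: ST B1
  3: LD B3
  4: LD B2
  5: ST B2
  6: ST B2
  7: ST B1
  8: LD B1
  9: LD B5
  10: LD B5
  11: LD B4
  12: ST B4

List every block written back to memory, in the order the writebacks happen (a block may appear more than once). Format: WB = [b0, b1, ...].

WB = [0, 1, 4, 1, 2]

  0 | W B0 → L0 miss [D]
  1 | W B4 → L0 miss wb→B0 [D]
  2 | W B1 → L1 miss [D]
  3 | R B3 → L1 miss wb→B1 [-]
  4 | R B2 → L0 miss wb→B4 [-]
  5 | W B2 → L0 hit [D]
  6 | W B2 → L0 hit [D]
  7 | W B1 → L1 miss [D]
  8 | R B1 → L1 hit [D]
  9 | R B5 → L1 miss wb→B1 [-]
  10 | R B5 → L1 hit [-]
  11 | R B4 → L0 miss wb→B2 [-]
  12 | W B4 → L0 hit [D]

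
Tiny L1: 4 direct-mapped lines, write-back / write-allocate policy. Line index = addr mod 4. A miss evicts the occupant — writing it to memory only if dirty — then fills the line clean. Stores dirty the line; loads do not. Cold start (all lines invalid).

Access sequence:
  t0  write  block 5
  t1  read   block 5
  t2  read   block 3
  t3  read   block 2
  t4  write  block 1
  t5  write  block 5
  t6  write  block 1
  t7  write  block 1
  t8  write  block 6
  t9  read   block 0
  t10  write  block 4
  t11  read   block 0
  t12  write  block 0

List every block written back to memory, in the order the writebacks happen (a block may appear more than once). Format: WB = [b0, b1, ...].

0: W B5 → L1 miss [D]
1: R B5 → L1 hit [D]
2: R B3 → L3 miss [-]
3: R B2 → L2 miss [-]
4: W B1 → L1 miss wb→B5 [D]
5: W B5 → L1 miss wb→B1 [D]
6: W B1 → L1 miss wb→B5 [D]
7: W B1 → L1 hit [D]
8: W B6 → L2 miss [D]
9: R B0 → L0 miss [-]
10: W B4 → L0 miss [D]
11: R B0 → L0 miss wb→B4 [-]
12: W B0 → L0 hit [D]

WB = [5, 1, 5, 4]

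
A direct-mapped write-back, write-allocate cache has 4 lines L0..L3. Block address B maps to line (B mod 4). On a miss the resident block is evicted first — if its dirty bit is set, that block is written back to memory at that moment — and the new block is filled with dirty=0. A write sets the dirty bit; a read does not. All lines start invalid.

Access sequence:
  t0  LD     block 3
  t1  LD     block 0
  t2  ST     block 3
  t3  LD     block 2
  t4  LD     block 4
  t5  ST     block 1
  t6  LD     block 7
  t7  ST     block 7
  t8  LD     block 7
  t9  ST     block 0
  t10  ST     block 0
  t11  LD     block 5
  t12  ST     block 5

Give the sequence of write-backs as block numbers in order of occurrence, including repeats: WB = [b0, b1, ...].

WB = [3, 1]

  0 | R B3 → L3 miss [-]
  1 | R B0 → L0 miss [-]
  2 | W B3 → L3 hit [D]
  3 | R B2 → L2 miss [-]
  4 | R B4 → L0 miss [-]
  5 | W B1 → L1 miss [D]
  6 | R B7 → L3 miss wb→B3 [-]
  7 | W B7 → L3 hit [D]
  8 | R B7 → L3 hit [D]
  9 | W B0 → L0 miss [D]
  10 | W B0 → L0 hit [D]
  11 | R B5 → L1 miss wb→B1 [-]
  12 | W B5 → L1 hit [D]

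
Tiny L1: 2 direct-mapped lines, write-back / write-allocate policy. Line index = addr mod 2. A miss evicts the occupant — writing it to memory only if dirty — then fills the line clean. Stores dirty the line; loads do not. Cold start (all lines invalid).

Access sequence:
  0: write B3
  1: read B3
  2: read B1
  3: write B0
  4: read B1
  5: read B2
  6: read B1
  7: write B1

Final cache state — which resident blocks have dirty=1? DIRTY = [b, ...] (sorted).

DIRTY = [1]

0: W B3 -> L1 miss  d=D]
1: R B3 -> L1 hit  d=D]
2: R B1 -> L1 miss wb->B3  d=-]
3: W B0 -> L0 miss  d=D]
4: R B1 -> L1 hit  d=-]
5: R B2 -> L0 miss wb->B0  d=-]
6: R B1 -> L1 hit  d=-]
7: W B1 -> L1 hit  d=D]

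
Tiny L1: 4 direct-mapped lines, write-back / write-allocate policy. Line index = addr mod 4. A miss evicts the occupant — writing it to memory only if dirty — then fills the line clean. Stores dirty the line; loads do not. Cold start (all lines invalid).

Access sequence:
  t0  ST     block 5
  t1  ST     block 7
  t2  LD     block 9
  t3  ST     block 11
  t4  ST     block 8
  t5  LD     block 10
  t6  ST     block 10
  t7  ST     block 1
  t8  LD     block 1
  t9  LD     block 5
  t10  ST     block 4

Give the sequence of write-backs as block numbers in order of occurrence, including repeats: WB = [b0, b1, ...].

0: W B5 → L1 miss [D]
1: W B7 → L3 miss [D]
2: R B9 → L1 miss wb→B5 [-]
3: W B11 → L3 miss wb→B7 [D]
4: W B8 → L0 miss [D]
5: R B10 → L2 miss [-]
6: W B10 → L2 hit [D]
7: W B1 → L1 miss [D]
8: R B1 → L1 hit [D]
9: R B5 → L1 miss wb→B1 [-]
10: W B4 → L0 miss wb→B8 [D]

WB = [5, 7, 1, 8]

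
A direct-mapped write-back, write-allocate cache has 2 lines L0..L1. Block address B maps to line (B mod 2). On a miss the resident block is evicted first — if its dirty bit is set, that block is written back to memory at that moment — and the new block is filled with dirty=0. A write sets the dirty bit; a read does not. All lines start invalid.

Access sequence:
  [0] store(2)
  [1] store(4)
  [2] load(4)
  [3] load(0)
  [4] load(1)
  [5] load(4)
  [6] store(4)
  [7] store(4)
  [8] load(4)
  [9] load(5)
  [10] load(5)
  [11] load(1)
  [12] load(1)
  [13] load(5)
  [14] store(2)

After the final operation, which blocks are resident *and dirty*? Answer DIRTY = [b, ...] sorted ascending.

0: W B2 → L0 miss [D]
1: W B4 → L0 miss wb→B2 [D]
2: R B4 → L0 hit [D]
3: R B0 → L0 miss wb→B4 [-]
4: R B1 → L1 miss [-]
5: R B4 → L0 miss [-]
6: W B4 → L0 hit [D]
7: W B4 → L0 hit [D]
8: R B4 → L0 hit [D]
9: R B5 → L1 miss [-]
10: R B5 → L1 hit [-]
11: R B1 → L1 miss [-]
12: R B1 → L1 hit [-]
13: R B5 → L1 miss [-]
14: W B2 → L0 miss wb→B4 [D]

DIRTY = [2]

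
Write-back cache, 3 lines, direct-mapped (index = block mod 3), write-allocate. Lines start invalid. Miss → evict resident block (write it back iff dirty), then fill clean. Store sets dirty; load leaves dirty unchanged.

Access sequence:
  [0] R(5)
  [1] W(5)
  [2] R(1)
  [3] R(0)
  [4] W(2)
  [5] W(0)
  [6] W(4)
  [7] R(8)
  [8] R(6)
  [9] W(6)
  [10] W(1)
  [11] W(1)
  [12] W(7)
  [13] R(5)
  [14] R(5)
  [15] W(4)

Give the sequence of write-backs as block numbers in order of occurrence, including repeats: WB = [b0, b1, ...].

WB = [5, 2, 0, 4, 1, 7]

0: R B5 -> L2 miss  d=-]
1: W B5 -> L2 hit  d=D]
2: R B1 -> L1 miss  d=-]
3: R B0 -> L0 miss  d=-]
4: W B2 -> L2 miss wb->B5  d=D]
5: W B0 -> L0 hit  d=D]
6: W B4 -> L1 miss  d=D]
7: R B8 -> L2 miss wb->B2  d=-]
8: R B6 -> L0 miss wb->B0  d=-]
9: W B6 -> L0 hit  d=D]
10: W B1 -> L1 miss wb->B4  d=D]
11: W B1 -> L1 hit  d=D]
12: W B7 -> L1 miss wb->B1  d=D]
13: R B5 -> L2 miss  d=-]
14: R B5 -> L2 hit  d=-]
15: W B4 -> L1 miss wb->B7  d=D]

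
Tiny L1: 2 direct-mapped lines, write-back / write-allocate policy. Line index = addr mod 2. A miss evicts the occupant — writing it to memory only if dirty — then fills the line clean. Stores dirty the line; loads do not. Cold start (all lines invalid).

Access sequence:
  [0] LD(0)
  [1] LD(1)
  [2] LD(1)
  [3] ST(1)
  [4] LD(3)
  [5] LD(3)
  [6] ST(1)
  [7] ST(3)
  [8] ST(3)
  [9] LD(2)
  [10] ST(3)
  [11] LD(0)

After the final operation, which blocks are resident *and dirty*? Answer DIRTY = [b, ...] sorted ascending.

0: R B0 → L0 miss [-]
1: R B1 → L1 miss [-]
2: R B1 → L1 hit [-]
3: W B1 → L1 hit [D]
4: R B3 → L1 miss wb→B1 [-]
5: R B3 → L1 hit [-]
6: W B1 → L1 miss [D]
7: W B3 → L1 miss wb→B1 [D]
8: W B3 → L1 hit [D]
9: R B2 → L0 miss [-]
10: W B3 → L1 hit [D]
11: R B0 → L0 miss [-]

DIRTY = [3]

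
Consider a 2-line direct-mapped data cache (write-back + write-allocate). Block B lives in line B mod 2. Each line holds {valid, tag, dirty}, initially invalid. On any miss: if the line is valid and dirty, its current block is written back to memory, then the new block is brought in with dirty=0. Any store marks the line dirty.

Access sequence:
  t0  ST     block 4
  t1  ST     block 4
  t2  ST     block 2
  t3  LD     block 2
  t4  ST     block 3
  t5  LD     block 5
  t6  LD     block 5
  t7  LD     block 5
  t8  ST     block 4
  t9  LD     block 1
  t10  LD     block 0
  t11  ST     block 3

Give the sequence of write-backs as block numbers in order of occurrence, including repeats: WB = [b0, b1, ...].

0: W B4 → L0 miss [D]
1: W B4 → L0 hit [D]
2: W B2 → L0 miss wb→B4 [D]
3: R B2 → L0 hit [D]
4: W B3 → L1 miss [D]
5: R B5 → L1 miss wb→B3 [-]
6: R B5 → L1 hit [-]
7: R B5 → L1 hit [-]
8: W B4 → L0 miss wb→B2 [D]
9: R B1 → L1 miss [-]
10: R B0 → L0 miss wb→B4 [-]
11: W B3 → L1 miss [D]

WB = [4, 3, 2, 4]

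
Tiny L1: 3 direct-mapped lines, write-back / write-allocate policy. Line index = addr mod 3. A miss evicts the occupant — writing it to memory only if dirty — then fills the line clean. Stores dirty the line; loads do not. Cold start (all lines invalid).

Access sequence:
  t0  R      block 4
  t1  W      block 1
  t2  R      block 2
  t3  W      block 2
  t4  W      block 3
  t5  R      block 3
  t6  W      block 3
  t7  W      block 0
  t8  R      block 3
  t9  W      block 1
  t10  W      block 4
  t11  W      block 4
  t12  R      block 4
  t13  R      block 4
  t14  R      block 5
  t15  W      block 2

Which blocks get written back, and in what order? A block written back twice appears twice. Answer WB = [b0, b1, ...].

0: R B4 → L1 miss [-]
1: W B1 → L1 miss [D]
2: R B2 → L2 miss [-]
3: W B2 → L2 hit [D]
4: W B3 → L0 miss [D]
5: R B3 → L0 hit [D]
6: W B3 → L0 hit [D]
7: W B0 → L0 miss wb→B3 [D]
8: R B3 → L0 miss wb→B0 [-]
9: W B1 → L1 hit [D]
10: W B4 → L1 miss wb→B1 [D]
11: W B4 → L1 hit [D]
12: R B4 → L1 hit [D]
13: R B4 → L1 hit [D]
14: R B5 → L2 miss wb→B2 [-]
15: W B2 → L2 miss [D]

WB = [3, 0, 1, 2]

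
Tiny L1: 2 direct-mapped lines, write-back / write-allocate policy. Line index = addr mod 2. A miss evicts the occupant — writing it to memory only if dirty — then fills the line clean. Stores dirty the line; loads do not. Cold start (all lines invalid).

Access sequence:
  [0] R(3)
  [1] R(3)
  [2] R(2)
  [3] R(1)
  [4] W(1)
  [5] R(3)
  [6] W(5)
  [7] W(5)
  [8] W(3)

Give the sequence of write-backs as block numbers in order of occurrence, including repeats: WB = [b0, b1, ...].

WB = [1, 5]

0: R B3 → L1 miss [-]
1: R B3 → L1 hit [-]
2: R B2 → L0 miss [-]
3: R B1 → L1 miss [-]
4: W B1 → L1 hit [D]
5: R B3 → L1 miss wb→B1 [-]
6: W B5 → L1 miss [D]
7: W B5 → L1 hit [D]
8: W B3 → L1 miss wb→B5 [D]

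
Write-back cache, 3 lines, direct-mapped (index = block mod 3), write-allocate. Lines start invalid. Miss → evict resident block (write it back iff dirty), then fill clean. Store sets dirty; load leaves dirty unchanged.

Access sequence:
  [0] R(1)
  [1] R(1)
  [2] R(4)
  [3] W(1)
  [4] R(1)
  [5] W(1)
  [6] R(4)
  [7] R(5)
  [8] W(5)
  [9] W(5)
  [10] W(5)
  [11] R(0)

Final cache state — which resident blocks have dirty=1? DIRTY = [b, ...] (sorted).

0: R B1 -> L1 miss  d=-]
1: R B1 -> L1 hit  d=-]
2: R B4 -> L1 miss  d=-]
3: W B1 -> L1 miss  d=D]
4: R B1 -> L1 hit  d=D]
5: W B1 -> L1 hit  d=D]
6: R B4 -> L1 miss wb->B1  d=-]
7: R B5 -> L2 miss  d=-]
8: W B5 -> L2 hit  d=D]
9: W B5 -> L2 hit  d=D]
10: W B5 -> L2 hit  d=D]
11: R B0 -> L0 miss  d=-]

DIRTY = [5]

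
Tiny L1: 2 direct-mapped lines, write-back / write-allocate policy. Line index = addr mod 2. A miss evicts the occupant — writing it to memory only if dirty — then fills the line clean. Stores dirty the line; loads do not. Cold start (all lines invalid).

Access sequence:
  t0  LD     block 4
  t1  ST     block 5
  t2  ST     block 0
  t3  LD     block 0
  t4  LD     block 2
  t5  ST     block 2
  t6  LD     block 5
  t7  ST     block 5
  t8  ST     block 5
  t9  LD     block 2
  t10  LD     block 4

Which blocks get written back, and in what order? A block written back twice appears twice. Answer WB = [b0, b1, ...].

WB = [0, 2]

0: R B4 → L0 miss [-]
1: W B5 → L1 miss [D]
2: W B0 → L0 miss [D]
3: R B0 → L0 hit [D]
4: R B2 → L0 miss wb→B0 [-]
5: W B2 → L0 hit [D]
6: R B5 → L1 hit [D]
7: W B5 → L1 hit [D]
8: W B5 → L1 hit [D]
9: R B2 → L0 hit [D]
10: R B4 → L0 miss wb→B2 [-]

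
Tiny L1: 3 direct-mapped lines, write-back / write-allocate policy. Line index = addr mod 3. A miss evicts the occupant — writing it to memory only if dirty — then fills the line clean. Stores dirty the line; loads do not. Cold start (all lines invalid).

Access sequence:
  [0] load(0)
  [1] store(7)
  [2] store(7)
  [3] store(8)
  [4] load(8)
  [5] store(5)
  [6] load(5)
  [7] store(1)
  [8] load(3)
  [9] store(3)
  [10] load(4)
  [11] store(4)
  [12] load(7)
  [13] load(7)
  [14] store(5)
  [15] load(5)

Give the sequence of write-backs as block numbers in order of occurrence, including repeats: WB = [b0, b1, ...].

0: R B0 -> L0 miss  d=-]
1: W B7 -> L1 miss  d=D]
2: W B7 -> L1 hit  d=D]
3: W B8 -> L2 miss  d=D]
4: R B8 -> L2 hit  d=D]
5: W B5 -> L2 miss wb->B8  d=D]
6: R B5 -> L2 hit  d=D]
7: W B1 -> L1 miss wb->B7  d=D]
8: R B3 -> L0 miss  d=-]
9: W B3 -> L0 hit  d=D]
10: R B4 -> L1 miss wb->B1  d=-]
11: W B4 -> L1 hit  d=D]
12: R B7 -> L1 miss wb->B4  d=-]
13: R B7 -> L1 hit  d=-]
14: W B5 -> L2 hit  d=D]
15: R B5 -> L2 hit  d=D]

WB = [8, 7, 1, 4]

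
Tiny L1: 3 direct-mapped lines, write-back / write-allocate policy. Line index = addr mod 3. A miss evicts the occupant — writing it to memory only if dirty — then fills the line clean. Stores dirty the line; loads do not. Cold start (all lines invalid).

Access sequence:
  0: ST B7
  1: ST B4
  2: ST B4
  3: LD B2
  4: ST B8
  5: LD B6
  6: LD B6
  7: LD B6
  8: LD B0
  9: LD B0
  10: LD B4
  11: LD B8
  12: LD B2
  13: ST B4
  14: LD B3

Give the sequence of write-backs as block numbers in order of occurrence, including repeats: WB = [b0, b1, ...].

WB = [7, 8]

0: W B7 -> L1 miss  d=D]
1: W B4 -> L1 miss wb->B7  d=D]
2: W B4 -> L1 hit  d=D]
3: R B2 -> L2 miss  d=-]
4: W B8 -> L2 miss  d=D]
5: R B6 -> L0 miss  d=-]
6: R B6 -> L0 hit  d=-]
7: R B6 -> L0 hit  d=-]
8: R B0 -> L0 miss  d=-]
9: R B0 -> L0 hit  d=-]
10: R B4 -> L1 hit  d=D]
11: R B8 -> L2 hit  d=D]
12: R B2 -> L2 miss wb->B8  d=-]
13: W B4 -> L1 hit  d=D]
14: R B3 -> L0 miss  d=-]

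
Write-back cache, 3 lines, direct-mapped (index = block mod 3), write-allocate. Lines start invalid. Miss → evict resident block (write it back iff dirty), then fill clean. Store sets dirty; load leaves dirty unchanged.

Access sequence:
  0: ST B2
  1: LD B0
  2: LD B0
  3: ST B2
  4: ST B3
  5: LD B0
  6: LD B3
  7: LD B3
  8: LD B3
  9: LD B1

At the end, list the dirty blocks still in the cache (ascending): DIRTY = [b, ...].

0: W B2 -> L2 miss  d=D]
1: R B0 -> L0 miss  d=-]
2: R B0 -> L0 hit  d=-]
3: W B2 -> L2 hit  d=D]
4: W B3 -> L0 miss  d=D]
5: R B0 -> L0 miss wb->B3  d=-]
6: R B3 -> L0 miss  d=-]
7: R B3 -> L0 hit  d=-]
8: R B3 -> L0 hit  d=-]
9: R B1 -> L1 miss  d=-]

DIRTY = [2]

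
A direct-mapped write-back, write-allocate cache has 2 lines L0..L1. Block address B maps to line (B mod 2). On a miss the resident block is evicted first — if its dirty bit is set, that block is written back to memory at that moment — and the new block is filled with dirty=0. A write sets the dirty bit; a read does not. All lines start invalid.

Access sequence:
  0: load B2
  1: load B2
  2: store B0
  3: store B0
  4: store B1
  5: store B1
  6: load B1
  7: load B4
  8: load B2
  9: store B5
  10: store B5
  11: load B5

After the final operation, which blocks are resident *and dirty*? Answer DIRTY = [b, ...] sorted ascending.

0: R B2 -> L0 miss  d=-]
1: R B2 -> L0 hit  d=-]
2: W B0 -> L0 miss  d=D]
3: W B0 -> L0 hit  d=D]
4: W B1 -> L1 miss  d=D]
5: W B1 -> L1 hit  d=D]
6: R B1 -> L1 hit  d=D]
7: R B4 -> L0 miss wb->B0  d=-]
8: R B2 -> L0 miss  d=-]
9: W B5 -> L1 miss wb->B1  d=D]
10: W B5 -> L1 hit  d=D]
11: R B5 -> L1 hit  d=D]

DIRTY = [5]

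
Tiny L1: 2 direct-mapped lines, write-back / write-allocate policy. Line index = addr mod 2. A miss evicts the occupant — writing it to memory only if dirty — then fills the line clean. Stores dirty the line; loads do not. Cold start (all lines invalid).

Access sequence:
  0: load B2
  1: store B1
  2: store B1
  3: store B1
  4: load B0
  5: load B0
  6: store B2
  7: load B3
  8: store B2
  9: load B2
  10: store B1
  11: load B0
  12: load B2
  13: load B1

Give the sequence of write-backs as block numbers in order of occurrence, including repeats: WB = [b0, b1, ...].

WB = [1, 2]

0: R B2 → L0 miss [-]
1: W B1 → L1 miss [D]
2: W B1 → L1 hit [D]
3: W B1 → L1 hit [D]
4: R B0 → L0 miss [-]
5: R B0 → L0 hit [-]
6: W B2 → L0 miss [D]
7: R B3 → L1 miss wb→B1 [-]
8: W B2 → L0 hit [D]
9: R B2 → L0 hit [D]
10: W B1 → L1 miss [D]
11: R B0 → L0 miss wb→B2 [-]
12: R B2 → L0 miss [-]
13: R B1 → L1 hit [D]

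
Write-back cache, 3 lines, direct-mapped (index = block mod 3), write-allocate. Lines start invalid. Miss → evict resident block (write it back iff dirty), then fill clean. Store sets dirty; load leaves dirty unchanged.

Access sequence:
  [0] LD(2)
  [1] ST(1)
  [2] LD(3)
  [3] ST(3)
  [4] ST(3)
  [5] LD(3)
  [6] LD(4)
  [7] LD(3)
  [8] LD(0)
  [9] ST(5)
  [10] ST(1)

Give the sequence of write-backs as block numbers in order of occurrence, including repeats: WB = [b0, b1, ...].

0: R B2 → L2 miss [-]
1: W B1 → L1 miss [D]
2: R B3 → L0 miss [-]
3: W B3 → L0 hit [D]
4: W B3 → L0 hit [D]
5: R B3 → L0 hit [D]
6: R B4 → L1 miss wb→B1 [-]
7: R B3 → L0 hit [D]
8: R B0 → L0 miss wb→B3 [-]
9: W B5 → L2 miss [D]
10: W B1 → L1 miss [D]

WB = [1, 3]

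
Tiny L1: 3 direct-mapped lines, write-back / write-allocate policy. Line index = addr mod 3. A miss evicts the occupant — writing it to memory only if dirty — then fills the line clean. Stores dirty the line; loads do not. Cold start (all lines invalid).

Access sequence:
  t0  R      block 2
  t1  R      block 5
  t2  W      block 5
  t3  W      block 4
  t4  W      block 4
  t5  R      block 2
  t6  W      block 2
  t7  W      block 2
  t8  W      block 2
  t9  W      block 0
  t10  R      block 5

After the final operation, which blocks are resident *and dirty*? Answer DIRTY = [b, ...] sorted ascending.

  0 | R B2 → L2 miss [-]
  1 | R B5 → L2 miss [-]
  2 | W B5 → L2 hit [D]
  3 | W B4 → L1 miss [D]
  4 | W B4 → L1 hit [D]
  5 | R B2 → L2 miss wb→B5 [-]
  6 | W B2 → L2 hit [D]
  7 | W B2 → L2 hit [D]
  8 | W B2 → L2 hit [D]
  9 | W B0 → L0 miss [D]
  10 | R B5 → L2 miss wb→B2 [-]

DIRTY = [0, 4]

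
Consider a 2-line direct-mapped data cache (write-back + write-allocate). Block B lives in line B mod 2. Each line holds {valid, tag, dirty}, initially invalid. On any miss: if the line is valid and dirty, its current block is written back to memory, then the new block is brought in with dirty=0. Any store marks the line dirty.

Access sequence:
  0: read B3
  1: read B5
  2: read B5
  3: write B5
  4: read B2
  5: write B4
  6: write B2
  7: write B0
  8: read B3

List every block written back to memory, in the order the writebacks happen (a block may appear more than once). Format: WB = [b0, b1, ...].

0: R B3 -> L1 miss  d=-]
1: R B5 -> L1 miss  d=-]
2: R B5 -> L1 hit  d=-]
3: W B5 -> L1 hit  d=D]
4: R B2 -> L0 miss  d=-]
5: W B4 -> L0 miss  d=D]
6: W B2 -> L0 miss wb->B4  d=D]
7: W B0 -> L0 miss wb->B2  d=D]
8: R B3 -> L1 miss wb->B5  d=-]

WB = [4, 2, 5]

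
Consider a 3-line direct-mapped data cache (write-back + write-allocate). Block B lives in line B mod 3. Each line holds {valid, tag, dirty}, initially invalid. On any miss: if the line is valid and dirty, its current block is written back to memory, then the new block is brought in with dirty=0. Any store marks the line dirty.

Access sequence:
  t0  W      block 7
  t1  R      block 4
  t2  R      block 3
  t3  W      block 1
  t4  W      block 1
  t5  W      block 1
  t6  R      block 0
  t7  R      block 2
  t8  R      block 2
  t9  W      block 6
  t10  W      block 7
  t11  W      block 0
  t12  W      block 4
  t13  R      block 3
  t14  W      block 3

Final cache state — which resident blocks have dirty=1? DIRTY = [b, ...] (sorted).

0: W B7 → L1 miss [D]
1: R B4 → L1 miss wb→B7 [-]
2: R B3 → L0 miss [-]
3: W B1 → L1 miss [D]
4: W B1 → L1 hit [D]
5: W B1 → L1 hit [D]
6: R B0 → L0 miss [-]
7: R B2 → L2 miss [-]
8: R B2 → L2 hit [-]
9: W B6 → L0 miss [D]
10: W B7 → L1 miss wb→B1 [D]
11: W B0 → L0 miss wb→B6 [D]
12: W B4 → L1 miss wb→B7 [D]
13: R B3 → L0 miss wb→B0 [-]
14: W B3 → L0 hit [D]

DIRTY = [3, 4]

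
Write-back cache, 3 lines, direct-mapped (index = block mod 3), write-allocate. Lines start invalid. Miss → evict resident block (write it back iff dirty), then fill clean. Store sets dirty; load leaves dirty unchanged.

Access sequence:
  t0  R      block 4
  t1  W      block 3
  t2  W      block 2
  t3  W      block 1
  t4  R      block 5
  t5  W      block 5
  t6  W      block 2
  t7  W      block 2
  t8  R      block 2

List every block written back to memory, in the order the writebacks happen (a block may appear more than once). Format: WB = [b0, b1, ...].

0: R B4 → L1 miss [-]
1: W B3 → L0 miss [D]
2: W B2 → L2 miss [D]
3: W B1 → L1 miss [D]
4: R B5 → L2 miss wb→B2 [-]
5: W B5 → L2 hit [D]
6: W B2 → L2 miss wb→B5 [D]
7: W B2 → L2 hit [D]
8: R B2 → L2 hit [D]

WB = [2, 5]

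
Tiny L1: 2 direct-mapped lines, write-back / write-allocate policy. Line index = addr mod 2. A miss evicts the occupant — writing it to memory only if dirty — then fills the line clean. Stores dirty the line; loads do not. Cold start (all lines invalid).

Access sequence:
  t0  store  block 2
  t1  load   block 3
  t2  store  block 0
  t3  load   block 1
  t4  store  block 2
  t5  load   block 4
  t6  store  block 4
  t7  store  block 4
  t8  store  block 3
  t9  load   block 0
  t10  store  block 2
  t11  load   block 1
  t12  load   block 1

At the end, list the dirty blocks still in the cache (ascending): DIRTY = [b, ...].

0: W B2 -> L0 miss  d=D]
1: R B3 -> L1 miss  d=-]
2: W B0 -> L0 miss wb->B2  d=D]
3: R B1 -> L1 miss  d=-]
4: W B2 -> L0 miss wb->B0  d=D]
5: R B4 -> L0 miss wb->B2  d=-]
6: W B4 -> L0 hit  d=D]
7: W B4 -> L0 hit  d=D]
8: W B3 -> L1 miss  d=D]
9: R B0 -> L0 miss wb->B4  d=-]
10: W B2 -> L0 miss  d=D]
11: R B1 -> L1 miss wb->B3  d=-]
12: R B1 -> L1 hit  d=-]

DIRTY = [2]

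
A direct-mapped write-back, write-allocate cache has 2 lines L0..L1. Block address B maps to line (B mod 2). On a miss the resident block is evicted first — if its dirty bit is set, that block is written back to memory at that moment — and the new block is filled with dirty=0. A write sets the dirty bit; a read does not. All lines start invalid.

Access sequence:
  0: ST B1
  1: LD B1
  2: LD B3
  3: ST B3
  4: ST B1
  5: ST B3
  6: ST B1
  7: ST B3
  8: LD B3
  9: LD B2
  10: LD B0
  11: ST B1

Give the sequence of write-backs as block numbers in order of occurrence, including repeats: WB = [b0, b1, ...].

0: W B1 → L1 miss [D]
1: R B1 → L1 hit [D]
2: R B3 → L1 miss wb→B1 [-]
3: W B3 → L1 hit [D]
4: W B1 → L1 miss wb→B3 [D]
5: W B3 → L1 miss wb→B1 [D]
6: W B1 → L1 miss wb→B3 [D]
7: W B3 → L1 miss wb→B1 [D]
8: R B3 → L1 hit [D]
9: R B2 → L0 miss [-]
10: R B0 → L0 miss [-]
11: W B1 → L1 miss wb→B3 [D]

WB = [1, 3, 1, 3, 1, 3]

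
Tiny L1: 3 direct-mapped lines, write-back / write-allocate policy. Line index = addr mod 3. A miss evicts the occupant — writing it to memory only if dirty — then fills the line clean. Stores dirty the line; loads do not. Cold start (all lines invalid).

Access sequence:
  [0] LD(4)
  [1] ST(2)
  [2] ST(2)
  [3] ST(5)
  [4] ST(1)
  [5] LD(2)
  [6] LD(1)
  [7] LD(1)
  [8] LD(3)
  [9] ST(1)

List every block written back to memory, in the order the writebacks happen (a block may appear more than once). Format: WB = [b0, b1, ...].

0: R B4 -> L1 miss  d=-]
1: W B2 -> L2 miss  d=D]
2: W B2 -> L2 hit  d=D]
3: W B5 -> L2 miss wb->B2  d=D]
4: W B1 -> L1 miss  d=D]
5: R B2 -> L2 miss wb->B5  d=-]
6: R B1 -> L1 hit  d=D]
7: R B1 -> L1 hit  d=D]
8: R B3 -> L0 miss  d=-]
9: W B1 -> L1 hit  d=D]

WB = [2, 5]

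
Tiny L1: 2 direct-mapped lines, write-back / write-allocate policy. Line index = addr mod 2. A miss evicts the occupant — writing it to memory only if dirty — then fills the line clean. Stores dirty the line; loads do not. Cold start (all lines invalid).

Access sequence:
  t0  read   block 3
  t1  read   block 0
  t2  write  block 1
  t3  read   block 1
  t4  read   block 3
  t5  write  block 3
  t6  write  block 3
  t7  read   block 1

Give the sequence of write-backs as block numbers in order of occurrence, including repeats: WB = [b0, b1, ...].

0: R B3 → L1 miss [-]
1: R B0 → L0 miss [-]
2: W B1 → L1 miss [D]
3: R B1 → L1 hit [D]
4: R B3 → L1 miss wb→B1 [-]
5: W B3 → L1 hit [D]
6: W B3 → L1 hit [D]
7: R B1 → L1 miss wb→B3 [-]

WB = [1, 3]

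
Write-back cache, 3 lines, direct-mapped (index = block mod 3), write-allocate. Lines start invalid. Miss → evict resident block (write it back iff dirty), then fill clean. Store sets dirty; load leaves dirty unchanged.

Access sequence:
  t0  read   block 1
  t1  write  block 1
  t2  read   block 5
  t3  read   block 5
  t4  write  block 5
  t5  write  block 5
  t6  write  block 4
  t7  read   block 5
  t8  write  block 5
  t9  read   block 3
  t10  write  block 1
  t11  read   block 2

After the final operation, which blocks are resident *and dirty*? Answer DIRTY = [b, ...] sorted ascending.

DIRTY = [1]

  0 | R B1 → L1 miss [-]
  1 | W B1 → L1 hit [D]
  2 | R B5 → L2 miss [-]
  3 | R B5 → L2 hit [-]
  4 | W B5 → L2 hit [D]
  5 | W B5 → L2 hit [D]
  6 | W B4 → L1 miss wb→B1 [D]
  7 | R B5 → L2 hit [D]
  8 | W B5 → L2 hit [D]
  9 | R B3 → L0 miss [-]
  10 | W B1 → L1 miss wb→B4 [D]
  11 | R B2 → L2 miss wb→B5 [-]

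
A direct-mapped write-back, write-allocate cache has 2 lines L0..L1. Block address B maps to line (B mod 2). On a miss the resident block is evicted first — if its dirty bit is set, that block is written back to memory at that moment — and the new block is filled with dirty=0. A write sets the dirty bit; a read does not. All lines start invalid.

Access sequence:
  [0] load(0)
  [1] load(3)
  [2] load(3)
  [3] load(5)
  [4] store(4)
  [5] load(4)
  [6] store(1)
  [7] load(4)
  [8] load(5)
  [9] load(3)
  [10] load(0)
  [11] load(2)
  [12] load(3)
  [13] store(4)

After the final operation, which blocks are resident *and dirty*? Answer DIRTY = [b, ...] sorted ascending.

DIRTY = [4]

0: R B0 -> L0 miss  d=-]
1: R B3 -> L1 miss  d=-]
2: R B3 -> L1 hit  d=-]
3: R B5 -> L1 miss  d=-]
4: W B4 -> L0 miss  d=D]
5: R B4 -> L0 hit  d=D]
6: W B1 -> L1 miss  d=D]
7: R B4 -> L0 hit  d=D]
8: R B5 -> L1 miss wb->B1  d=-]
9: R B3 -> L1 miss  d=-]
10: R B0 -> L0 miss wb->B4  d=-]
11: R B2 -> L0 miss  d=-]
12: R B3 -> L1 hit  d=-]
13: W B4 -> L0 miss  d=D]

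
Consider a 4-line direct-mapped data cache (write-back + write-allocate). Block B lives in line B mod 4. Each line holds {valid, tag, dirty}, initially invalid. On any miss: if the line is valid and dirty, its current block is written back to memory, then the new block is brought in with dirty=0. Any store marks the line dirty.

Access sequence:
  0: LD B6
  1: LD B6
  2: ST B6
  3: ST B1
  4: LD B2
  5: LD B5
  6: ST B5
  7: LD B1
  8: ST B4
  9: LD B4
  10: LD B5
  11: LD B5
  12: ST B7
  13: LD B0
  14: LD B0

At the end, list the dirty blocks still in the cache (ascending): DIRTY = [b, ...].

DIRTY = [7]

  0 | R B6 → L2 miss [-]
  1 | R B6 → L2 hit [-]
  2 | W B6 → L2 hit [D]
  3 | W B1 → L1 miss [D]
  4 | R B2 → L2 miss wb→B6 [-]
  5 | R B5 → L1 miss wb→B1 [-]
  6 | W B5 → L1 hit [D]
  7 | R B1 → L1 miss wb→B5 [-]
  8 | W B4 → L0 miss [D]
  9 | R B4 → L0 hit [D]
  10 | R B5 → L1 miss [-]
  11 | R B5 → L1 hit [-]
  12 | W B7 → L3 miss [D]
  13 | R B0 → L0 miss wb→B4 [-]
  14 | R B0 → L0 hit [-]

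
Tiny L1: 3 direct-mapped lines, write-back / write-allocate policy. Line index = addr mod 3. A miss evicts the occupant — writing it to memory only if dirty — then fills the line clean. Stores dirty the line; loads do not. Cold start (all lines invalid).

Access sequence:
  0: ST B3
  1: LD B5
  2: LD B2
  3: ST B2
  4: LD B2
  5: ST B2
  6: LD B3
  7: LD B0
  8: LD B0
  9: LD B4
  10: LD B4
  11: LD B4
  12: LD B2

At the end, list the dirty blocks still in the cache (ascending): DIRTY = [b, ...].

DIRTY = [2]

  0 | W B3 → L0 miss [D]
  1 | R B5 → L2 miss [-]
  2 | R B2 → L2 miss [-]
  3 | W B2 → L2 hit [D]
  4 | R B2 → L2 hit [D]
  5 | W B2 → L2 hit [D]
  6 | R B3 → L0 hit [D]
  7 | R B0 → L0 miss wb→B3 [-]
  8 | R B0 → L0 hit [-]
  9 | R B4 → L1 miss [-]
  10 | R B4 → L1 hit [-]
  11 | R B4 → L1 hit [-]
  12 | R B2 → L2 hit [D]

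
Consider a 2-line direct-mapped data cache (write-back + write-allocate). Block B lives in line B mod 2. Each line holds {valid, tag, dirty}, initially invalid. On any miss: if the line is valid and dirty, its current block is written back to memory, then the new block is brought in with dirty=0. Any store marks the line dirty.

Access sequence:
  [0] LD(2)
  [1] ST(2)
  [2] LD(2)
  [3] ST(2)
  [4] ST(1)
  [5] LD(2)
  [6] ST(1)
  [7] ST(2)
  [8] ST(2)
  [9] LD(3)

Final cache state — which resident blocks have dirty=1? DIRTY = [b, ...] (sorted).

0: R B2 -> L0 miss  d=-]
1: W B2 -> L0 hit  d=D]
2: R B2 -> L0 hit  d=D]
3: W B2 -> L0 hit  d=D]
4: W B1 -> L1 miss  d=D]
5: R B2 -> L0 hit  d=D]
6: W B1 -> L1 hit  d=D]
7: W B2 -> L0 hit  d=D]
8: W B2 -> L0 hit  d=D]
9: R B3 -> L1 miss wb->B1  d=-]

DIRTY = [2]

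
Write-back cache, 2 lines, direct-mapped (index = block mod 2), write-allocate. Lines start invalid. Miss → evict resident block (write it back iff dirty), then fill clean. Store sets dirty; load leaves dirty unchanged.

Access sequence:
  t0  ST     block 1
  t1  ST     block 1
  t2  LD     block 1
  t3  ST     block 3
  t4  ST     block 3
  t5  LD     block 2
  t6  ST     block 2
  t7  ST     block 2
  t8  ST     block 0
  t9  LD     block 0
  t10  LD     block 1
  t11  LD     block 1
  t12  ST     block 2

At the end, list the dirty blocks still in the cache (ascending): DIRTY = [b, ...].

0: W B1 -> L1 miss  d=D]
1: W B1 -> L1 hit  d=D]
2: R B1 -> L1 hit  d=D]
3: W B3 -> L1 miss wb->B1  d=D]
4: W B3 -> L1 hit  d=D]
5: R B2 -> L0 miss  d=-]
6: W B2 -> L0 hit  d=D]
7: W B2 -> L0 hit  d=D]
8: W B0 -> L0 miss wb->B2  d=D]
9: R B0 -> L0 hit  d=D]
10: R B1 -> L1 miss wb->B3  d=-]
11: R B1 -> L1 hit  d=-]
12: W B2 -> L0 miss wb->B0  d=D]

DIRTY = [2]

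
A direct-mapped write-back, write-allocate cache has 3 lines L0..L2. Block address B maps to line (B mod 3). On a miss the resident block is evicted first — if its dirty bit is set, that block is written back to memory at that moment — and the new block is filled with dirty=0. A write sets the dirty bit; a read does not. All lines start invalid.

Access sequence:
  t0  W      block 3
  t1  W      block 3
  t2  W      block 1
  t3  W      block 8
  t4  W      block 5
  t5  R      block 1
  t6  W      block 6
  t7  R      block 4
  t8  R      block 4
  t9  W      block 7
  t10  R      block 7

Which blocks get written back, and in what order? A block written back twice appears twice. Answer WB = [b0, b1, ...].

WB = [8, 3, 1]

  0 | W B3 → L0 miss [D]
  1 | W B3 → L0 hit [D]
  2 | W B1 → L1 miss [D]
  3 | W B8 → L2 miss [D]
  4 | W B5 → L2 miss wb→B8 [D]
  5 | R B1 → L1 hit [D]
  6 | W B6 → L0 miss wb→B3 [D]
  7 | R B4 → L1 miss wb→B1 [-]
  8 | R B4 → L1 hit [-]
  9 | W B7 → L1 miss [D]
  10 | R B7 → L1 hit [D]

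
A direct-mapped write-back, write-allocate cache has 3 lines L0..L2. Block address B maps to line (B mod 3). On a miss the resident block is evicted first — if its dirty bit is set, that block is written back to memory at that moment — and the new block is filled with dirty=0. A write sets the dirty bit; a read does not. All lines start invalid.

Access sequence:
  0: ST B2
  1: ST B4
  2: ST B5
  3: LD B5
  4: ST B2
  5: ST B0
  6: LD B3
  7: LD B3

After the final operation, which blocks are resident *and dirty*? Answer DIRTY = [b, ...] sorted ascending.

  0 | W B2 → L2 miss [D]
  1 | W B4 → L1 miss [D]
  2 | W B5 → L2 miss wb→B2 [D]
  3 | R B5 → L2 hit [D]
  4 | W B2 → L2 miss wb→B5 [D]
  5 | W B0 → L0 miss [D]
  6 | R B3 → L0 miss wb→B0 [-]
  7 | R B3 → L0 hit [-]

DIRTY = [2, 4]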